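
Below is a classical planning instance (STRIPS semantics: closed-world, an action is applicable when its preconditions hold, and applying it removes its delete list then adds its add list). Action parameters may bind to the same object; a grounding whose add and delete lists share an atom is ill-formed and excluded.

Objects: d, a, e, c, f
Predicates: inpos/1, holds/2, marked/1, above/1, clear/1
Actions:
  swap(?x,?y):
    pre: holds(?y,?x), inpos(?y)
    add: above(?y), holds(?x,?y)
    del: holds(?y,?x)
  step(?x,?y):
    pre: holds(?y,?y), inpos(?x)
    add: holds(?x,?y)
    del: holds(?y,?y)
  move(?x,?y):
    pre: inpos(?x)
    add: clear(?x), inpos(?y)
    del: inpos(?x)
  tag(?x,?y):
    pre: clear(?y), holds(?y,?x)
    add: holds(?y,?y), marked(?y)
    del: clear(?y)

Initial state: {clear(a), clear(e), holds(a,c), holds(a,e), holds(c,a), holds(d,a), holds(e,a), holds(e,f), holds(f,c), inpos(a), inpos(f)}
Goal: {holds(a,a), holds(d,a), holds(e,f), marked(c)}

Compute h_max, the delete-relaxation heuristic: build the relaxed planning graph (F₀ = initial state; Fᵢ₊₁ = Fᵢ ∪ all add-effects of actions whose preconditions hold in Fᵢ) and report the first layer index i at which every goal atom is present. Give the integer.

3

F0 = init (11 atoms)
F1 = F0 ∪ {above(a), above(f), clear(f), holds(a,a), holds(c,f), holds(e,e), inpos(c), inpos(d), inpos(e), marked(a), marked(e)}  (22 atoms)
F2 = F1 ∪ {above(c), above(d), above(e), clear(c), clear(d), holds(a,d), holds(c,e), holds(d,e), holds(f,a), holds(f,e), holds(f,f), marked(f)}  (34 atoms)
F3 = F2 ∪ {holds(a,f), holds(c,c), holds(d,d), holds(d,f), holds(e,c), holds(e,d), marked(c), marked(d)}  (42 atoms)
goal ⊆ F3  ⇒  h_max = 3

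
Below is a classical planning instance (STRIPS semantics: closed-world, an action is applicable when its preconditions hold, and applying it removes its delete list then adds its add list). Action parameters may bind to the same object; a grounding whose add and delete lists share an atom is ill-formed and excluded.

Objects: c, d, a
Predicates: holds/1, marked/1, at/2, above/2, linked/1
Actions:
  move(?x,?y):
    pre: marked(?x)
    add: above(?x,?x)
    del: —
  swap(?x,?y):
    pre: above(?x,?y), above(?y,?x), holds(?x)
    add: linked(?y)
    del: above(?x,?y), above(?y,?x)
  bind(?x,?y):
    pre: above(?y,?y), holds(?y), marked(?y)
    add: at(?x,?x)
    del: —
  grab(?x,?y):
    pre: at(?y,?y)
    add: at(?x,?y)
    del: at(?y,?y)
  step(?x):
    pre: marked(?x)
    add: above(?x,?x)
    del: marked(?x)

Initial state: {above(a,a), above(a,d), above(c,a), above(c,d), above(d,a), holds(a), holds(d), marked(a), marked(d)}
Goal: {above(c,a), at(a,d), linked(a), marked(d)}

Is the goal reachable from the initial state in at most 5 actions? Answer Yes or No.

Yes

1. swap(d,a)  →  {above(a,a), above(c,a), above(c,d), holds(a), holds(d), linked(a), marked(a), marked(d)}
2. bind(d,a)  →  {above(a,a), above(c,a), above(c,d), at(d,d), holds(a), holds(d), linked(a), marked(a), marked(d)}
3. grab(a,d)  →  {above(a,a), above(c,a), above(c,d), at(a,d), holds(a), holds(d), linked(a), marked(a), marked(d)}
optimal plan length = 3; 3 ≤ 5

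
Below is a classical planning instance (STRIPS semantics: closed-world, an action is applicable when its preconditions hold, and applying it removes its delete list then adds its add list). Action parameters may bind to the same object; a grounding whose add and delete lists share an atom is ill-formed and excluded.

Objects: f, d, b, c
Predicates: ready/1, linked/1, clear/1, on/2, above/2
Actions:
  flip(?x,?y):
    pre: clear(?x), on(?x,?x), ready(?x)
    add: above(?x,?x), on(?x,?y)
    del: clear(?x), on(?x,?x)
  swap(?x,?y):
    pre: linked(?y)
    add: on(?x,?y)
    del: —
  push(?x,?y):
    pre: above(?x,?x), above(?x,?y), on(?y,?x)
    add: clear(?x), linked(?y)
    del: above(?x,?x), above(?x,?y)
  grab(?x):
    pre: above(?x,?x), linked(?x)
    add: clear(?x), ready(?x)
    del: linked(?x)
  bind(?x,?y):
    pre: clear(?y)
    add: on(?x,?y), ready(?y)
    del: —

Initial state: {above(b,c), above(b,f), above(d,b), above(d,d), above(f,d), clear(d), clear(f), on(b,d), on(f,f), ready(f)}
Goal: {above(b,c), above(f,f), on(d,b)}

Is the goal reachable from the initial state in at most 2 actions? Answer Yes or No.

No

1. flip(f,d)  →  {above(b,c), above(b,f), above(d,b), above(d,d), above(f,d), above(f,f), clear(d), on(b,d), on(f,d), ready(f)}
2. push(d,b)  →  {above(b,c), above(b,f), above(f,d), above(f,f), clear(d), linked(b), on(b,d), on(f,d), ready(f)}
3. swap(d,b)  →  {above(b,c), above(b,f), above(f,d), above(f,f), clear(d), linked(b), on(b,d), on(d,b), on(f,d), ready(f)}
optimal plan length = 3; 3 > 2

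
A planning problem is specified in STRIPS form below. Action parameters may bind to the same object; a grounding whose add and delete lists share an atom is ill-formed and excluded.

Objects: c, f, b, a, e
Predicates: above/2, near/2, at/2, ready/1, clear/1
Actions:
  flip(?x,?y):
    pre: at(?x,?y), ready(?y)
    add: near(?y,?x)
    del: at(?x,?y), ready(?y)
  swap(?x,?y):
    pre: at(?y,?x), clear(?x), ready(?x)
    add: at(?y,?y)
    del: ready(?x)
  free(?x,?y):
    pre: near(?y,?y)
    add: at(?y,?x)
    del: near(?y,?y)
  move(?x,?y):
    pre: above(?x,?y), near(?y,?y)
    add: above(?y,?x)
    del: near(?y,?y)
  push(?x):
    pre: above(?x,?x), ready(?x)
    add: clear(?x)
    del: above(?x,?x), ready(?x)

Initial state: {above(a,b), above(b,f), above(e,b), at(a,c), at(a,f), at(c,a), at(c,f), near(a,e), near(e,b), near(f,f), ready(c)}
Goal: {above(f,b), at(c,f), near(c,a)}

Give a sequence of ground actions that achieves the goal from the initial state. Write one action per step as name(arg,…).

1. flip(a,c)  →  {above(a,b), above(b,f), above(e,b), at(a,f), at(c,a), at(c,f), near(a,e), near(c,a), near(e,b), near(f,f)}
2. move(b,f)  →  {above(a,b), above(b,f), above(e,b), above(f,b), at(a,f), at(c,a), at(c,f), near(a,e), near(c,a), near(e,b)}

flip(a,c); move(b,f)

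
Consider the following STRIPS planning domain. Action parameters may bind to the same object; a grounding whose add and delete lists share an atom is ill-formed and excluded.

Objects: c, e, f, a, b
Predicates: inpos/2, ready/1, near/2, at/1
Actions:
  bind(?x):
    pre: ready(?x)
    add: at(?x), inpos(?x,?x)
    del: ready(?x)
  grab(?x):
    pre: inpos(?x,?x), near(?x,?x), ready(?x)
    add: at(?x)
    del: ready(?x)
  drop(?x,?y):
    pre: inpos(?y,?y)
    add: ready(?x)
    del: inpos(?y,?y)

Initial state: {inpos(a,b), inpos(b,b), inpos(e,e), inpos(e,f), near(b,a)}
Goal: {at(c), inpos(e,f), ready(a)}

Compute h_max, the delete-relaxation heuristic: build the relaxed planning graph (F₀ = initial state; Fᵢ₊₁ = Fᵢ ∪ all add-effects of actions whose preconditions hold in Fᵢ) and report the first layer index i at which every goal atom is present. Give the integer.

F0 = init (5 atoms)
F1 = F0 ∪ {ready(a), ready(b), ready(c), ready(e), ready(f)}  (10 atoms)
F2 = F1 ∪ {at(a), at(b), at(c), at(e), at(f), inpos(a,a), inpos(c,c), inpos(f,f)}  (18 atoms)
goal ⊆ F2  ⇒  h_max = 2

2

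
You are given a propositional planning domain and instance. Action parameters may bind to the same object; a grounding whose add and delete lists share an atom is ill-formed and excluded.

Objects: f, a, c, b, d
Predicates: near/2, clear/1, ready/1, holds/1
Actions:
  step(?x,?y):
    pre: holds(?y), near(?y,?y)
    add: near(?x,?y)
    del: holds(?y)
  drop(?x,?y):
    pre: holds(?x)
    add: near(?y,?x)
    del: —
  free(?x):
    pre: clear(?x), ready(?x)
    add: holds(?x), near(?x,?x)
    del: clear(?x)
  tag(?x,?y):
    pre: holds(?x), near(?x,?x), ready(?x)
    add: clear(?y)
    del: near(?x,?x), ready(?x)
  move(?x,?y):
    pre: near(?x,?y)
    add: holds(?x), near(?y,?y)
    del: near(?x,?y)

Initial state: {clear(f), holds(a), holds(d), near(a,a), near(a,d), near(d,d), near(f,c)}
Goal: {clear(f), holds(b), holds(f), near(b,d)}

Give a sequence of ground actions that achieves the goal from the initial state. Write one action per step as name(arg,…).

1. step(b,a)  →  {clear(f), holds(d), near(a,a), near(a,d), near(b,a), near(d,d), near(f,c)}
2. step(b,d)  →  {clear(f), near(a,a), near(a,d), near(b,a), near(b,d), near(d,d), near(f,c)}
3. move(f,c)  →  {clear(f), holds(f), near(a,a), near(a,d), near(b,a), near(b,d), near(c,c), near(d,d)}
4. move(b,a)  →  {clear(f), holds(b), holds(f), near(a,a), near(a,d), near(b,d), near(c,c), near(d,d)}

step(b,a); step(b,d); move(f,c); move(b,a)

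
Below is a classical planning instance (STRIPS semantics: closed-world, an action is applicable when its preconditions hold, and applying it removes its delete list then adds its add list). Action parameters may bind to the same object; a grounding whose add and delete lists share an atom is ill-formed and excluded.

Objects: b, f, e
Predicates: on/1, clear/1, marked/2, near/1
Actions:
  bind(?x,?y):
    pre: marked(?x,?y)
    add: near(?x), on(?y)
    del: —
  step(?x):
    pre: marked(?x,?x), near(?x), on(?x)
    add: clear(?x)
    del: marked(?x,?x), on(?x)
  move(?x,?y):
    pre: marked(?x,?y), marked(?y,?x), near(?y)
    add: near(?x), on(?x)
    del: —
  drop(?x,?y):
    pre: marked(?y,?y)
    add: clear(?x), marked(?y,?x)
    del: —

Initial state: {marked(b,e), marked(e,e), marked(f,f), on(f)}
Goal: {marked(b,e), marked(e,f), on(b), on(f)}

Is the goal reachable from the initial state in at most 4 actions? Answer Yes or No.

1. drop(b,f)  →  {clear(b), marked(b,e), marked(e,e), marked(f,b), marked(f,f), on(f)}
2. bind(f,b)  →  {clear(b), marked(b,e), marked(e,e), marked(f,b), marked(f,f), near(f), on(b), on(f)}
3. drop(f,e)  →  {clear(b), clear(f), marked(b,e), marked(e,e), marked(e,f), marked(f,b), marked(f,f), near(f), on(b), on(f)}
optimal plan length = 3; 3 ≤ 4

Yes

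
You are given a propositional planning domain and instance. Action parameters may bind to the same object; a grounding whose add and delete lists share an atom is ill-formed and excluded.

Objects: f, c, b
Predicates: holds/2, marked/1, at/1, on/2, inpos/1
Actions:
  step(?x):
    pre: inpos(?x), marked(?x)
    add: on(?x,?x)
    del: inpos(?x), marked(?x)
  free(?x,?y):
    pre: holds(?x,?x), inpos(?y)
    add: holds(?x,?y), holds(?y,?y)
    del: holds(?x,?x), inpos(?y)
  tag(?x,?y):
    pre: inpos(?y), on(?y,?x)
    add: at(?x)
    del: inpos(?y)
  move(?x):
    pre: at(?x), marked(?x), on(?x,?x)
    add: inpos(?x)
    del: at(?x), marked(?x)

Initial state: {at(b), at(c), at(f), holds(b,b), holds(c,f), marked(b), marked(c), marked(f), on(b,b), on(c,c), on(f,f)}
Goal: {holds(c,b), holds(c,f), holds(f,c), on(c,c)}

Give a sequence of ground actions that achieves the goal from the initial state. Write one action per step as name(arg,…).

move(f); free(b,f); move(c); free(f,c); move(b); free(c,b)

1. move(f)  →  {at(b), at(c), holds(b,b), holds(c,f), inpos(f), marked(b), marked(c), on(b,b), on(c,c), on(f,f)}
2. free(b,f)  →  {at(b), at(c), holds(b,f), holds(c,f), holds(f,f), marked(b), marked(c), on(b,b), on(c,c), on(f,f)}
3. move(c)  →  {at(b), holds(b,f), holds(c,f), holds(f,f), inpos(c), marked(b), on(b,b), on(c,c), on(f,f)}
4. free(f,c)  →  {at(b), holds(b,f), holds(c,c), holds(c,f), holds(f,c), marked(b), on(b,b), on(c,c), on(f,f)}
5. move(b)  →  {holds(b,f), holds(c,c), holds(c,f), holds(f,c), inpos(b), on(b,b), on(c,c), on(f,f)}
6. free(c,b)  →  {holds(b,b), holds(b,f), holds(c,b), holds(c,f), holds(f,c), on(b,b), on(c,c), on(f,f)}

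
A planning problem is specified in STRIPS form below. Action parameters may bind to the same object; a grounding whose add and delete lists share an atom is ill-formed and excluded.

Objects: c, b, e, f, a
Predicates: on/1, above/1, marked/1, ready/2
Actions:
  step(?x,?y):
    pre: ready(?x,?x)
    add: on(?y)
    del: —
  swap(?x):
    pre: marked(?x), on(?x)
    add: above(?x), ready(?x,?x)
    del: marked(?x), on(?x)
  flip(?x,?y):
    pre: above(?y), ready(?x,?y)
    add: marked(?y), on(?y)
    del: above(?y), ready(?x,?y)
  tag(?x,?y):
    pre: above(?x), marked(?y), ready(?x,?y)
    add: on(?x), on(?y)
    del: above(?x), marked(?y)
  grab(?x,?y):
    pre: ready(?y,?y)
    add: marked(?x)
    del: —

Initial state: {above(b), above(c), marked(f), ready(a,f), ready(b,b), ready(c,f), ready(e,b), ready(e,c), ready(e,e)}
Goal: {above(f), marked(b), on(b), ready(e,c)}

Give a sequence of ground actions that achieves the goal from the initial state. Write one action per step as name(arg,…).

1. step(b,f)  →  {above(b), above(c), marked(f), on(f), ready(a,f), ready(b,b), ready(c,f), ready(e,b), ready(e,c), ready(e,e)}
2. swap(f)  →  {above(b), above(c), above(f), ready(a,f), ready(b,b), ready(c,f), ready(e,b), ready(e,c), ready(e,e), ready(f,f)}
3. flip(b,b)  →  {above(c), above(f), marked(b), on(b), ready(a,f), ready(c,f), ready(e,b), ready(e,c), ready(e,e), ready(f,f)}

step(b,f); swap(f); flip(b,b)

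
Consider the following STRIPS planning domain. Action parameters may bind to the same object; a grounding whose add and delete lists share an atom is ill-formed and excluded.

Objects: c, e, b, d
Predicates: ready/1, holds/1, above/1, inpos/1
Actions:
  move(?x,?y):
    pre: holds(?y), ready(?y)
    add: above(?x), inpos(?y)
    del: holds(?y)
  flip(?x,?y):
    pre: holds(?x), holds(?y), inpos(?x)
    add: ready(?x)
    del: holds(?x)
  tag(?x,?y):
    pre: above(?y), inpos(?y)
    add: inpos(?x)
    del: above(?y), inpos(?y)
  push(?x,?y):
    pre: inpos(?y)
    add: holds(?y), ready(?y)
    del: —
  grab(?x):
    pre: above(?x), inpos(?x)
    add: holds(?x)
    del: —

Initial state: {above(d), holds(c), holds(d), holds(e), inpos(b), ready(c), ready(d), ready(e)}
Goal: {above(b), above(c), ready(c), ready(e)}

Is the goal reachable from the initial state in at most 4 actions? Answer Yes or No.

1. move(c,c)  →  {above(c), above(d), holds(d), holds(e), inpos(b), inpos(c), ready(c), ready(d), ready(e)}
2. move(b,e)  →  {above(b), above(c), above(d), holds(d), inpos(b), inpos(c), inpos(e), ready(c), ready(d), ready(e)}
optimal plan length = 2; 2 ≤ 4

Yes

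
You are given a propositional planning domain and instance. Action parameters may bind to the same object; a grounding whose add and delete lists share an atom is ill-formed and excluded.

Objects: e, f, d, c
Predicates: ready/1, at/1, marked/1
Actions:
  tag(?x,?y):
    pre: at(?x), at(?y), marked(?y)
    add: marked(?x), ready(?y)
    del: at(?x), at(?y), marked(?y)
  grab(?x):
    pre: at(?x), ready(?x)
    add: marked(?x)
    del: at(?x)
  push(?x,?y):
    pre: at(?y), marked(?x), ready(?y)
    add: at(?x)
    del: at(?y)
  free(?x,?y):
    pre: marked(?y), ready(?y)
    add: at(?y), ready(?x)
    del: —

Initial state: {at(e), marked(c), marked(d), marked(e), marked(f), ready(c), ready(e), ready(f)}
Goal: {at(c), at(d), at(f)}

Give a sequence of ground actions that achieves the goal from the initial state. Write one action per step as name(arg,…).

1. push(f,e)  →  {at(f), marked(c), marked(d), marked(e), marked(f), ready(c), ready(e), ready(f)}
2. free(d,c)  →  {at(c), at(f), marked(c), marked(d), marked(e), marked(f), ready(c), ready(d), ready(e), ready(f)}
3. free(e,d)  →  {at(c), at(d), at(f), marked(c), marked(d), marked(e), marked(f), ready(c), ready(d), ready(e), ready(f)}

push(f,e); free(d,c); free(e,d)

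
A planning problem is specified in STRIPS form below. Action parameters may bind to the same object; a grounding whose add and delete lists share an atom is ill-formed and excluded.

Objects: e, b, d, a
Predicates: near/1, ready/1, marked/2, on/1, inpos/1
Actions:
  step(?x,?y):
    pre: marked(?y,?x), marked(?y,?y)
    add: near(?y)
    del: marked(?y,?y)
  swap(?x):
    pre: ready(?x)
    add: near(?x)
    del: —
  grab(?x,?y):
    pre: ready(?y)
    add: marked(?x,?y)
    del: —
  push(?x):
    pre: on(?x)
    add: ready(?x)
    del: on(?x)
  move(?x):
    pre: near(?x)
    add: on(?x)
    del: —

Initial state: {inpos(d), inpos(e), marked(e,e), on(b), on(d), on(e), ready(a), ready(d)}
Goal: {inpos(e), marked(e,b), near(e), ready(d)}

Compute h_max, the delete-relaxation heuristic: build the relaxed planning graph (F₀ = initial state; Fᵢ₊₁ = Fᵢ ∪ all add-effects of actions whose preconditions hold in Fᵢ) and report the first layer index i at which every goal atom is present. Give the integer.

2

F0 = init (8 atoms)
F1 = F0 ∪ {marked(a,a), marked(a,d), marked(b,a), marked(b,d), marked(d,a), marked(d,d), marked(e,a), marked(e,d), near(a), near(d), near(e), ready(b), ready(e)}  (21 atoms)
F2 = F1 ∪ {marked(a,b), marked(a,e), marked(b,b), marked(b,e), marked(d,b), marked(d,e), marked(e,b), near(b), on(a)}  (30 atoms)
goal ⊆ F2  ⇒  h_max = 2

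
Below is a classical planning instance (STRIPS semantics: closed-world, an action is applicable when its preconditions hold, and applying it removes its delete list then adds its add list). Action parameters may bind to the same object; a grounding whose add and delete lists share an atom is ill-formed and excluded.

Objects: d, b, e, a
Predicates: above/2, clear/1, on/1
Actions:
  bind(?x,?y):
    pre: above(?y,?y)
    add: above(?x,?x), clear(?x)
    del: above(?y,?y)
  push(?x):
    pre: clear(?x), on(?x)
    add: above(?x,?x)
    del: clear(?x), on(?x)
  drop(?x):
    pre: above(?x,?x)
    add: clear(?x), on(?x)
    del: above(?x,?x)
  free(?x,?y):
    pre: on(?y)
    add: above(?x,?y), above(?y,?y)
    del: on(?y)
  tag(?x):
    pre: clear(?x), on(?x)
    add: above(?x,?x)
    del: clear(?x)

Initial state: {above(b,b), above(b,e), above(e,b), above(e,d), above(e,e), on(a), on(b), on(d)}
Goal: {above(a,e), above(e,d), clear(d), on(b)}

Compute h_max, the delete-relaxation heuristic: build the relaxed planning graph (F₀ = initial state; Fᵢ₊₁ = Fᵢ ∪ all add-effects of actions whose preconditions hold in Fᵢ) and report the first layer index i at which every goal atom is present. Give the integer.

F0 = init (8 atoms)
F1 = F0 ∪ {above(a,a), above(a,b), above(a,d), above(b,a), above(b,d), above(d,a), above(d,b), above(d,d), above(e,a), clear(a), clear(b), clear(d), clear(e), on(e)}  (22 atoms)
F2 = F1 ∪ {above(a,e), above(d,e)}  (24 atoms)
goal ⊆ F2  ⇒  h_max = 2

2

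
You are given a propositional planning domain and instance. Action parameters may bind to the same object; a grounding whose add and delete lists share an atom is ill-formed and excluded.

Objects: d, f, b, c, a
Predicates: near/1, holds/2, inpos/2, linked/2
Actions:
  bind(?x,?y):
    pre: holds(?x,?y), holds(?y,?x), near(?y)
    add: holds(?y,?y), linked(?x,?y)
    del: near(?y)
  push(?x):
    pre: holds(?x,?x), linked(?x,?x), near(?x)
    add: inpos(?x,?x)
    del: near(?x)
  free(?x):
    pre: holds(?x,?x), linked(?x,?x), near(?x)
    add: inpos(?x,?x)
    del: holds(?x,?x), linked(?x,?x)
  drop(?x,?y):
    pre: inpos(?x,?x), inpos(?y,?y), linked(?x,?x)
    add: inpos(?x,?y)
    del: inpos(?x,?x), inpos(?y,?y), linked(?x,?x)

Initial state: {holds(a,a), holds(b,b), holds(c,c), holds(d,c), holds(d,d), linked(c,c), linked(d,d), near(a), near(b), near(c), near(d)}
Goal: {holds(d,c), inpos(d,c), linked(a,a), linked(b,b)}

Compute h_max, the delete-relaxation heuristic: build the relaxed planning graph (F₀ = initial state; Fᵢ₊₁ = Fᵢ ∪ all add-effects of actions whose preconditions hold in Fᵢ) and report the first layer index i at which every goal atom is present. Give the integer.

F0 = init (11 atoms)
F1 = F0 ∪ {inpos(c,c), inpos(d,d), linked(a,a), linked(b,b)}  (15 atoms)
F2 = F1 ∪ {inpos(a,a), inpos(b,b), inpos(c,d), inpos(d,c)}  (19 atoms)
goal ⊆ F2  ⇒  h_max = 2

2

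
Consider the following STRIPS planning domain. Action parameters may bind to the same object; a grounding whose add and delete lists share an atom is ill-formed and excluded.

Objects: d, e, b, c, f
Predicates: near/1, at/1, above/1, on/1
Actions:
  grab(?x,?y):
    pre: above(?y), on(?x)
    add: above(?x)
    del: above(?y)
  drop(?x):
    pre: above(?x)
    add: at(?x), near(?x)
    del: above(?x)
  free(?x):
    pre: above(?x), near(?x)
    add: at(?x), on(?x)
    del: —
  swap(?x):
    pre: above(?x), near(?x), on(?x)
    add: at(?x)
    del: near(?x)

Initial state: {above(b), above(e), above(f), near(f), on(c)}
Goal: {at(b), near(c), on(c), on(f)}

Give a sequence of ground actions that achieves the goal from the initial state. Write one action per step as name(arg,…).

1. grab(c,e)  →  {above(b), above(c), above(f), near(f), on(c)}
2. drop(b)  →  {above(c), above(f), at(b), near(b), near(f), on(c)}
3. drop(c)  →  {above(f), at(b), at(c), near(b), near(c), near(f), on(c)}
4. free(f)  →  {above(f), at(b), at(c), at(f), near(b), near(c), near(f), on(c), on(f)}

grab(c,e); drop(b); drop(c); free(f)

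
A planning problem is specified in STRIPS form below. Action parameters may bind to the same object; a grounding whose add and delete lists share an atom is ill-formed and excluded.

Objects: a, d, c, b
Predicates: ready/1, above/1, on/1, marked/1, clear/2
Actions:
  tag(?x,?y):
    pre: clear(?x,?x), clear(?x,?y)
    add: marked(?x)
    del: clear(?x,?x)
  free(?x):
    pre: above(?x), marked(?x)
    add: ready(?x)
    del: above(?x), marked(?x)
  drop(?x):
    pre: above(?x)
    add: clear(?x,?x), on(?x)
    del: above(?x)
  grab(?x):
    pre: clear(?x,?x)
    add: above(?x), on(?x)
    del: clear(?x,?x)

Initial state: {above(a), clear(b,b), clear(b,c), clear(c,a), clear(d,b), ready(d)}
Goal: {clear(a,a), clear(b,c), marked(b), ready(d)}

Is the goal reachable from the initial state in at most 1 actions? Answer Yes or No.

1. tag(b,c)  →  {above(a), clear(b,c), clear(c,a), clear(d,b), marked(b), ready(d)}
2. drop(a)  →  {clear(a,a), clear(b,c), clear(c,a), clear(d,b), marked(b), on(a), ready(d)}
optimal plan length = 2; 2 > 1

No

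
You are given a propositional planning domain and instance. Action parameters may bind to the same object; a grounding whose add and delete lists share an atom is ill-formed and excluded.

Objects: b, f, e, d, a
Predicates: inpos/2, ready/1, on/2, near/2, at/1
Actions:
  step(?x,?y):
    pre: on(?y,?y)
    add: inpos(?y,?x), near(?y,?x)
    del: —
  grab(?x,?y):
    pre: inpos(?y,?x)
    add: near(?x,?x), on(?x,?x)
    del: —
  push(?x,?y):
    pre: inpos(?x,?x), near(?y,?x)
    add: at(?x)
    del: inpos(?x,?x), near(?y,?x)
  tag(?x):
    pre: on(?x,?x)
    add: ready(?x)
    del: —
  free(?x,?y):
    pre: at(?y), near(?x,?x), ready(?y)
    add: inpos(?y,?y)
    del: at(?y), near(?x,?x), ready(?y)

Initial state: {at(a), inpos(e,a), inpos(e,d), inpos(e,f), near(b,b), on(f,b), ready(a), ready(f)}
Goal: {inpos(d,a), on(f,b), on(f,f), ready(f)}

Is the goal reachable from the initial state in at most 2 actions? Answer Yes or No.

1. grab(f,e)  →  {at(a), inpos(e,a), inpos(e,d), inpos(e,f), near(b,b), near(f,f), on(f,b), on(f,f), ready(a), ready(f)}
2. grab(d,e)  →  {at(a), inpos(e,a), inpos(e,d), inpos(e,f), near(b,b), near(d,d), near(f,f), on(d,d), on(f,b), on(f,f), ready(a), ready(f)}
3. step(a,d)  →  {at(a), inpos(d,a), inpos(e,a), inpos(e,d), inpos(e,f), near(b,b), near(d,a), near(d,d), near(f,f), on(d,d), on(f,b), on(f,f), ready(a), ready(f)}
optimal plan length = 3; 3 > 2

No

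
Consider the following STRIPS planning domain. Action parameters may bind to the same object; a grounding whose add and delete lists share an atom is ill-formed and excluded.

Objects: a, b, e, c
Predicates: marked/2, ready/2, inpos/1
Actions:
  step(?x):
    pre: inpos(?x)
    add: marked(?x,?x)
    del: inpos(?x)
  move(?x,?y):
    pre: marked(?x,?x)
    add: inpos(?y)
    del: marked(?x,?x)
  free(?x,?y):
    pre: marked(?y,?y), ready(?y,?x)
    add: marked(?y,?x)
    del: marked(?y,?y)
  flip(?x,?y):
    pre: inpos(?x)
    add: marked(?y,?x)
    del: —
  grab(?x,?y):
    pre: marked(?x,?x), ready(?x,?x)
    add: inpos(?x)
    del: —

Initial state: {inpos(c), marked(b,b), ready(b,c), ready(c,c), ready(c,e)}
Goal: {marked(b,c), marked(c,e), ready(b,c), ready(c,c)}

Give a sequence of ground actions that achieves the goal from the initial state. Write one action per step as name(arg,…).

step(c); free(e,c); free(c,b)

1. step(c)  →  {marked(b,b), marked(c,c), ready(b,c), ready(c,c), ready(c,e)}
2. free(e,c)  →  {marked(b,b), marked(c,e), ready(b,c), ready(c,c), ready(c,e)}
3. free(c,b)  →  {marked(b,c), marked(c,e), ready(b,c), ready(c,c), ready(c,e)}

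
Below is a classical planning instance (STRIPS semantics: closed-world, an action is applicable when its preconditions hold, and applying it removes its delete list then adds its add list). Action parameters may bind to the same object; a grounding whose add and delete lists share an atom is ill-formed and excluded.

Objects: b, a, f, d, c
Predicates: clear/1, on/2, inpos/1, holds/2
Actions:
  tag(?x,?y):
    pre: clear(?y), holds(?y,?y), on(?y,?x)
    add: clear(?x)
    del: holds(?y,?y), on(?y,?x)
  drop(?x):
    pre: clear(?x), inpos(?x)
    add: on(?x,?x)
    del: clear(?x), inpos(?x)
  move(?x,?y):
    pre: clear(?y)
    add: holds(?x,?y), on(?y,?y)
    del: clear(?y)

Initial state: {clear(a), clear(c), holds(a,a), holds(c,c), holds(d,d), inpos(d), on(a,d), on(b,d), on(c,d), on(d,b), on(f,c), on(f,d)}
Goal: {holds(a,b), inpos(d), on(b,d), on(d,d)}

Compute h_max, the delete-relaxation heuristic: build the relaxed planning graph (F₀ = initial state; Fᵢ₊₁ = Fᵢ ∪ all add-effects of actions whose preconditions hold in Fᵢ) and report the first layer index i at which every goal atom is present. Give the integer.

3

F0 = init (12 atoms)
F1 = F0 ∪ {clear(d), holds(a,c), holds(b,a), holds(b,c), holds(c,a), holds(d,a), holds(d,c), holds(f,a), holds(f,c), on(a,a), on(c,c)}  (23 atoms)
F2 = F1 ∪ {clear(b), holds(a,d), holds(b,d), holds(c,d), holds(f,d), on(d,d)}  (29 atoms)
F3 = F2 ∪ {holds(a,b), holds(b,b), holds(c,b), holds(d,b), holds(f,b), on(b,b)}  (35 atoms)
goal ⊆ F3  ⇒  h_max = 3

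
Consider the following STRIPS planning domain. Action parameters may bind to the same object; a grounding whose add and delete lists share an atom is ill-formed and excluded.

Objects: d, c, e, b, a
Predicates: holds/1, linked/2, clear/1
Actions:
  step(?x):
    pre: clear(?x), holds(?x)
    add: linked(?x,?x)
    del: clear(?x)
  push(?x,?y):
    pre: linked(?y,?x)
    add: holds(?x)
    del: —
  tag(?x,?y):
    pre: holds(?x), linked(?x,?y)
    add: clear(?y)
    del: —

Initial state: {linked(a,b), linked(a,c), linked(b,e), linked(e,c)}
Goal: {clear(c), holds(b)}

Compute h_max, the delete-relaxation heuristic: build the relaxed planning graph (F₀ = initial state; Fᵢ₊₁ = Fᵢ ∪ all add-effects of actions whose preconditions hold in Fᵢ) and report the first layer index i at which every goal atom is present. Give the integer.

2

F0 = init (4 atoms)
F1 = F0 ∪ {holds(b), holds(c), holds(e)}  (7 atoms)
F2 = F1 ∪ {clear(c), clear(e)}  (9 atoms)
goal ⊆ F2  ⇒  h_max = 2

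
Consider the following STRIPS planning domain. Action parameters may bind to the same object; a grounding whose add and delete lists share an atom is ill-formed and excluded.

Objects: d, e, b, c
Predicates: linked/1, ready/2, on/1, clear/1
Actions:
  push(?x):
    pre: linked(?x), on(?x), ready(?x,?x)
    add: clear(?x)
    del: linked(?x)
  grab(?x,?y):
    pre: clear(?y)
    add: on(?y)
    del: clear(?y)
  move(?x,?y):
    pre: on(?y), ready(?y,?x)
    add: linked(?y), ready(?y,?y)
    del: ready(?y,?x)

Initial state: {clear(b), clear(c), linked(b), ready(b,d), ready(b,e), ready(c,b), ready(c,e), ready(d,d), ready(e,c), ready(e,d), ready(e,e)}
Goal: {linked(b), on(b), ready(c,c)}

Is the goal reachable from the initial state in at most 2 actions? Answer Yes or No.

No

1. grab(d,b)  →  {clear(c), linked(b), on(b), ready(b,d), ready(b,e), ready(c,b), ready(c,e), ready(d,d), ready(e,c), ready(e,d), ready(e,e)}
2. grab(d,c)  →  {linked(b), on(b), on(c), ready(b,d), ready(b,e), ready(c,b), ready(c,e), ready(d,d), ready(e,c), ready(e,d), ready(e,e)}
3. move(e,c)  →  {linked(b), linked(c), on(b), on(c), ready(b,d), ready(b,e), ready(c,b), ready(c,c), ready(d,d), ready(e,c), ready(e,d), ready(e,e)}
optimal plan length = 3; 3 > 2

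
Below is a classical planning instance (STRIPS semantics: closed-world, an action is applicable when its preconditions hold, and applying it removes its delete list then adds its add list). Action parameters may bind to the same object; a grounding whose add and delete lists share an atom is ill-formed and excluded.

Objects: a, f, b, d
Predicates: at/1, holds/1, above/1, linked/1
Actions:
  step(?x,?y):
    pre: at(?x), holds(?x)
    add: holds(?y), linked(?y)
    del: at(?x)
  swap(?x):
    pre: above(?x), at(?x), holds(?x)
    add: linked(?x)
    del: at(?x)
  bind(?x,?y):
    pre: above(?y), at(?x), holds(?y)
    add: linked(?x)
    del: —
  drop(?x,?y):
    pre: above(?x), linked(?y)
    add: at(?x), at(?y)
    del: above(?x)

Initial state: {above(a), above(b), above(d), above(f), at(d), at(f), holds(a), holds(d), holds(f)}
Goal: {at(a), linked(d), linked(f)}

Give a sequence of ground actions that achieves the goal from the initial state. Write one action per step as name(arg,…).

step(f,f); step(d,d); drop(a,f)

1. step(f,f)  →  {above(a), above(b), above(d), above(f), at(d), holds(a), holds(d), holds(f), linked(f)}
2. step(d,d)  →  {above(a), above(b), above(d), above(f), holds(a), holds(d), holds(f), linked(d), linked(f)}
3. drop(a,f)  →  {above(b), above(d), above(f), at(a), at(f), holds(a), holds(d), holds(f), linked(d), linked(f)}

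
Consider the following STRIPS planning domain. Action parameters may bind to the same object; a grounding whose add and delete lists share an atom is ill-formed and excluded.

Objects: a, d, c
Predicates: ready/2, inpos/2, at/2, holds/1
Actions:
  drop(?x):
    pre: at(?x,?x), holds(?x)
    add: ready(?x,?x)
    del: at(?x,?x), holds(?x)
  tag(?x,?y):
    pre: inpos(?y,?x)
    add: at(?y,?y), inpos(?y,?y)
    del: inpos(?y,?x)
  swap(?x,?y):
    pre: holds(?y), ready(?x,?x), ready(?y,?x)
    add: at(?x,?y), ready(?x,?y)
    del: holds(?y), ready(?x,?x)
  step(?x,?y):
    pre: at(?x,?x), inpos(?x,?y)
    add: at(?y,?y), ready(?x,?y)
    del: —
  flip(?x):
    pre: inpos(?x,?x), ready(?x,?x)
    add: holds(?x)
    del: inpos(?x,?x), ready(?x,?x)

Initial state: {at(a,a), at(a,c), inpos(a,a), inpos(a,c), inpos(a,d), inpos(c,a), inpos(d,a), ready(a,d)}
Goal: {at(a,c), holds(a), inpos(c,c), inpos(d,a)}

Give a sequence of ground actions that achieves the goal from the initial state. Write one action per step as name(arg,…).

1. tag(a,c)  →  {at(a,a), at(a,c), at(c,c), inpos(a,a), inpos(a,c), inpos(a,d), inpos(c,c), inpos(d,a), ready(a,d)}
2. step(a,a)  →  {at(a,a), at(a,c), at(c,c), inpos(a,a), inpos(a,c), inpos(a,d), inpos(c,c), inpos(d,a), ready(a,a), ready(a,d)}
3. flip(a)  →  {at(a,a), at(a,c), at(c,c), holds(a), inpos(a,c), inpos(a,d), inpos(c,c), inpos(d,a), ready(a,d)}

tag(a,c); step(a,a); flip(a)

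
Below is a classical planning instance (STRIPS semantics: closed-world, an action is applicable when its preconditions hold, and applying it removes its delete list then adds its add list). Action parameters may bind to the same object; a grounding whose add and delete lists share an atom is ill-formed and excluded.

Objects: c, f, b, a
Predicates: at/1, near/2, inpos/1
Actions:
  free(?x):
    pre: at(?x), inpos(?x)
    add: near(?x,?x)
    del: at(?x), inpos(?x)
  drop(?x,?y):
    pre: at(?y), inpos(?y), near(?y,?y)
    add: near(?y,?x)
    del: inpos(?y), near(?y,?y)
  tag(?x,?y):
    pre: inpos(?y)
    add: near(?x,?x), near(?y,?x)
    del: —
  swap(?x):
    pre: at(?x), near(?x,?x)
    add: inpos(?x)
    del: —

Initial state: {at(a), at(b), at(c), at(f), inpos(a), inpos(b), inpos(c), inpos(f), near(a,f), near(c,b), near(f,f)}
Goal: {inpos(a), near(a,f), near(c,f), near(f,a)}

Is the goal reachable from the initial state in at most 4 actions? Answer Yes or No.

1. drop(a,f)  →  {at(a), at(b), at(c), at(f), inpos(a), inpos(b), inpos(c), near(a,f), near(c,b), near(f,a)}
2. tag(f,c)  →  {at(a), at(b), at(c), at(f), inpos(a), inpos(b), inpos(c), near(a,f), near(c,b), near(c,f), near(f,a), near(f,f)}
optimal plan length = 2; 2 ≤ 4

Yes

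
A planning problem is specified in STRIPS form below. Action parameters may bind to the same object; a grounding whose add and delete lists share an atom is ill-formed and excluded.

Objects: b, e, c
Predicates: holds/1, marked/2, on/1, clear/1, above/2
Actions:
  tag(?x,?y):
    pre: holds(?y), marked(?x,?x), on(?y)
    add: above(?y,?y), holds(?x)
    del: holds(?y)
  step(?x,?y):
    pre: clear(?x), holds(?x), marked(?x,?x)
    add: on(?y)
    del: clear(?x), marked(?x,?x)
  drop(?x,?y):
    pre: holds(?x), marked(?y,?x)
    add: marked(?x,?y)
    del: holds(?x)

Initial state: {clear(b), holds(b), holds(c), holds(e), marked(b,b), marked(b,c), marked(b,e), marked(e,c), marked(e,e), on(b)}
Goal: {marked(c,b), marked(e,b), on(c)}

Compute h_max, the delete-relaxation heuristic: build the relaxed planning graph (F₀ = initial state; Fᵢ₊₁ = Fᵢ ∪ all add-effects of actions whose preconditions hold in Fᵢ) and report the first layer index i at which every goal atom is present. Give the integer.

F0 = init (10 atoms)
F1 = F0 ∪ {above(b,b), marked(c,b), marked(c,e), marked(e,b), on(c), on(e)}  (16 atoms)
goal ⊆ F1  ⇒  h_max = 1

1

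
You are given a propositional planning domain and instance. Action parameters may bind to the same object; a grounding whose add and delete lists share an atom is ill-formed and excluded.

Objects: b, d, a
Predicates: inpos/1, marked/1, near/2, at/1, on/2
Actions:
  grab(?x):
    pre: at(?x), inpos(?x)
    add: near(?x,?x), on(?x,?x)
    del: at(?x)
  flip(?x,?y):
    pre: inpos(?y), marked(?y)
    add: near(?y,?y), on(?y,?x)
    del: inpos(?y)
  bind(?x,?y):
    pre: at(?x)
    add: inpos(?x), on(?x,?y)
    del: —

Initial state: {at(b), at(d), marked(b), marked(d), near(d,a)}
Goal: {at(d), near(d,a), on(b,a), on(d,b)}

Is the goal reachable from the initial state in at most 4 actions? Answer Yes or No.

1. bind(b,a)  →  {at(b), at(d), inpos(b), marked(b), marked(d), near(d,a), on(b,a)}
2. bind(d,b)  →  {at(b), at(d), inpos(b), inpos(d), marked(b), marked(d), near(d,a), on(b,a), on(d,b)}
optimal plan length = 2; 2 ≤ 4

Yes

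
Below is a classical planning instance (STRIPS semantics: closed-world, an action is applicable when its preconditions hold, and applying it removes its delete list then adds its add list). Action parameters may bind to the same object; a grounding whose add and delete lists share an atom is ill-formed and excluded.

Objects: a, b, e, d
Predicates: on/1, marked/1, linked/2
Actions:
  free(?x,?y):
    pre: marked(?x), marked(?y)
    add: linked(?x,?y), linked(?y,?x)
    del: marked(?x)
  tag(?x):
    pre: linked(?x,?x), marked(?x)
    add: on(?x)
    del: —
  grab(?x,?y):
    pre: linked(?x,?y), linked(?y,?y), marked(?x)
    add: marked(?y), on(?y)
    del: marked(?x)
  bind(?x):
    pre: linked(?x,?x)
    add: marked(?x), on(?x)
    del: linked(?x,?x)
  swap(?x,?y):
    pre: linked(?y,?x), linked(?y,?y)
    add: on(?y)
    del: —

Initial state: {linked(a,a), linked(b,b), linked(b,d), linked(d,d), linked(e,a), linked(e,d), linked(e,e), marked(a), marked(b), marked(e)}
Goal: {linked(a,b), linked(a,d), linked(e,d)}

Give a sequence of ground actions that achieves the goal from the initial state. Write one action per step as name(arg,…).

free(b,a); grab(e,d); free(a,d)

1. free(b,a)  →  {linked(a,a), linked(a,b), linked(b,a), linked(b,b), linked(b,d), linked(d,d), linked(e,a), linked(e,d), linked(e,e), marked(a), marked(e)}
2. grab(e,d)  →  {linked(a,a), linked(a,b), linked(b,a), linked(b,b), linked(b,d), linked(d,d), linked(e,a), linked(e,d), linked(e,e), marked(a), marked(d), on(d)}
3. free(a,d)  →  {linked(a,a), linked(a,b), linked(a,d), linked(b,a), linked(b,b), linked(b,d), linked(d,a), linked(d,d), linked(e,a), linked(e,d), linked(e,e), marked(d), on(d)}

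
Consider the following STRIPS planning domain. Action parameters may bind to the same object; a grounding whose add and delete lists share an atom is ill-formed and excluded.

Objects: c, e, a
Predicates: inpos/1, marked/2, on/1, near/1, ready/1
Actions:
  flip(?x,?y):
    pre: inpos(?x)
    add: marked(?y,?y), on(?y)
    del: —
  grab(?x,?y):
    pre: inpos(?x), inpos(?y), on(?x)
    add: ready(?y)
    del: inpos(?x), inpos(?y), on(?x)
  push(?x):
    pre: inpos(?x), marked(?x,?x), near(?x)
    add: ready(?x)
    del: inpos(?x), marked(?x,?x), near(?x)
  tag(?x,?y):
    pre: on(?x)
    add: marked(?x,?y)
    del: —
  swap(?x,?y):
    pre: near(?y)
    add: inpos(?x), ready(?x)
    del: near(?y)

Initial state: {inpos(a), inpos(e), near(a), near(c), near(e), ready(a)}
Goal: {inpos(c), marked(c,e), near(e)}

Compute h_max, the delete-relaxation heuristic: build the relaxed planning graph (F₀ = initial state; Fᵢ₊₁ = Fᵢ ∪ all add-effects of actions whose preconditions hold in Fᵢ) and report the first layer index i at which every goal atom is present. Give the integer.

2

F0 = init (6 atoms)
F1 = F0 ∪ {inpos(c), marked(a,a), marked(c,c), marked(e,e), on(a), on(c), on(e), ready(c), ready(e)}  (15 atoms)
F2 = F1 ∪ {marked(a,c), marked(a,e), marked(c,a), marked(c,e), marked(e,a), marked(e,c)}  (21 atoms)
goal ⊆ F2  ⇒  h_max = 2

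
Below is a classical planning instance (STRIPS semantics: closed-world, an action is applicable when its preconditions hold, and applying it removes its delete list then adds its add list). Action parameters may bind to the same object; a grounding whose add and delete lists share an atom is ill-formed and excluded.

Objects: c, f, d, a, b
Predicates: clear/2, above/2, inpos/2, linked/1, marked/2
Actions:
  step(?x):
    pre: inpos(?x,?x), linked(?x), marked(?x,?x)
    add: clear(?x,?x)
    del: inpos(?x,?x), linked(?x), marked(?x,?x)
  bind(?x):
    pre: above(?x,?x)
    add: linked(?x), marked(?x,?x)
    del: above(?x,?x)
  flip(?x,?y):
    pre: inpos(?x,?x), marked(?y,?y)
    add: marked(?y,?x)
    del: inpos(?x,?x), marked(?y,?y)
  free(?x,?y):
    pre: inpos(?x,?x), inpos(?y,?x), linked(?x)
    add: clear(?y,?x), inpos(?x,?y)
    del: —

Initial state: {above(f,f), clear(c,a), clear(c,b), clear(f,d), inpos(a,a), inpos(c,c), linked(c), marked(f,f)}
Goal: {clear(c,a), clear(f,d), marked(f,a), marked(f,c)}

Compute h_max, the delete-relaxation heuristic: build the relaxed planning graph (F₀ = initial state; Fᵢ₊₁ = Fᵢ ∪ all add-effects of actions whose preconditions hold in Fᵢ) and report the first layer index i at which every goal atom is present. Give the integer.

F0 = init (8 atoms)
F1 = F0 ∪ {clear(c,c), linked(f), marked(f,a), marked(f,c)}  (12 atoms)
goal ⊆ F1  ⇒  h_max = 1

1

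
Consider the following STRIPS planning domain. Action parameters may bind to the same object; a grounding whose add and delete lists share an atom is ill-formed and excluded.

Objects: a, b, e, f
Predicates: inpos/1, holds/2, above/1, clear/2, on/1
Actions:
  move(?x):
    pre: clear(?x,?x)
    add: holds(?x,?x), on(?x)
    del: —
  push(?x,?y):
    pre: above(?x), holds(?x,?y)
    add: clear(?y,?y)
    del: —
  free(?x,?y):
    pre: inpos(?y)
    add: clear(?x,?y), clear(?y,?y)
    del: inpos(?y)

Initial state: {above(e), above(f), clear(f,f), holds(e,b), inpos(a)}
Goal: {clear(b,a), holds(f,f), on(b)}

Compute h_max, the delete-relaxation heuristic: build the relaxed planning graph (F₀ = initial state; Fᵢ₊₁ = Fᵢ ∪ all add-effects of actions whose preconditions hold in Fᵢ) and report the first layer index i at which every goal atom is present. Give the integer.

2

F0 = init (5 atoms)
F1 = F0 ∪ {clear(a,a), clear(b,a), clear(b,b), clear(e,a), clear(f,a), holds(f,f), on(f)}  (12 atoms)
F2 = F1 ∪ {holds(a,a), holds(b,b), on(a), on(b)}  (16 atoms)
goal ⊆ F2  ⇒  h_max = 2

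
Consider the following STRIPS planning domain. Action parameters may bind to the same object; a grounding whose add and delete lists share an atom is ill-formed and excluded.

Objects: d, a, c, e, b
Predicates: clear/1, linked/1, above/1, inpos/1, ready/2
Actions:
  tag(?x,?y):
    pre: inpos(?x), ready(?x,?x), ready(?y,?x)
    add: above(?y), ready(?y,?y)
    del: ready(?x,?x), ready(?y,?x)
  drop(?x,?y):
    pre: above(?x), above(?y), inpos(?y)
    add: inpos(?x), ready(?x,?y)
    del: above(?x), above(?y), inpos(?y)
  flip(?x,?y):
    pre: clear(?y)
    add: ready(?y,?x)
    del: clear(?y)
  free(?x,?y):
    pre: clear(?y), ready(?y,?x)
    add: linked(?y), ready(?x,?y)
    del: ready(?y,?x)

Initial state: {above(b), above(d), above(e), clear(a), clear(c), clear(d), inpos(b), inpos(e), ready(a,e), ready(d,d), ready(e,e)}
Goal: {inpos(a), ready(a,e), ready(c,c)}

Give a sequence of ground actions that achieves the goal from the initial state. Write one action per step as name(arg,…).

1. tag(e,a)  →  {above(a), above(b), above(d), above(e), clear(a), clear(c), clear(d), inpos(b), inpos(e), ready(a,a), ready(d,d)}
2. drop(a,e)  →  {above(b), above(d), clear(a), clear(c), clear(d), inpos(a), inpos(b), ready(a,a), ready(a,e), ready(d,d)}
3. flip(c,c)  →  {above(b), above(d), clear(a), clear(d), inpos(a), inpos(b), ready(a,a), ready(a,e), ready(c,c), ready(d,d)}

tag(e,a); drop(a,e); flip(c,c)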